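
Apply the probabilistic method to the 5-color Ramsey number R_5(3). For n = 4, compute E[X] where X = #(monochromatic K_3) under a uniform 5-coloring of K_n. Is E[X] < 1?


E[X] = C(4, 3) · 5^{1 − 3} = 4 · 5^{−2} = 4/25.
As a reduced fraction: E[X] = 4/25 ≈ 0.1600000.
Is E[X] < 1? YES.
Since E[X] < 1, there exists a 5-coloring of K_{4} with no monochromatic K_3; hence R_5(3) > 4.

E[X] = 4/25 ≈ 0.1600000; E[X] < 1, so R_5(3) > 4.


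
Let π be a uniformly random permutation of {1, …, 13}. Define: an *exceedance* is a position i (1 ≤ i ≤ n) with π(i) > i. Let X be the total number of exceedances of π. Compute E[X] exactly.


Write X = Σ_{i=1}^{13} X_i, where X_i = 1_{π(i) > i}.
For each fixed i, π(i) is uniform over {1, …, 13} (marginal of a uniform permutation), so P[π(i) > i] = (n − i)/n. Summing: Σ_{i=1}^{13} (n − i)/n = (0 + 1 + … + 12)/13 = 13(13 − 1)/(2·13) = (13 − 1)/2.
Hence E[X] = Σ_{i=1}^{13} (13 − i)/13 = 6 ≈ 6.00000.

E[X] = 6 = 6.00000.


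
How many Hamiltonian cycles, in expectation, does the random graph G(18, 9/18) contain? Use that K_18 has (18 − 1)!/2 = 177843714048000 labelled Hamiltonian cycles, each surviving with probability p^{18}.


K_18 has (18 − 1)!/2 = 177843714048000 labelled Hamiltonian cycles.
For each such Hamiltonian cycle H, let X_H = 1 if all 18 edges of H are present in G. Then P[X_H = 1] = p^{18} = (1/2)^{18} = 1/262144.
By linearity: E[X] = Σ_H E[X_H] = 177843714048000 · p^{18} = 177843714048000 · 1/262144 = 10854718875/16.
Numerically: E[X] ≈ 6.784e+08.

E[X] = 177843714048000 · (1/2)^{18} = 10854718875/16 ≈ 6.784e+08.


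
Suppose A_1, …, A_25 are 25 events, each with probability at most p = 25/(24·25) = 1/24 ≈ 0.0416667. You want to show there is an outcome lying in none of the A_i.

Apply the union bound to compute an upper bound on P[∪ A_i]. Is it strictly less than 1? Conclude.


Union bound: P[∪_{i=1}^{25} A_i] ≤ Σ_i P[A_i] ≤ 25·p = 25·(1/24) = 25/24.
Numerically: 25/24 ≈ 1.0416667.
Is 25/24 < 1? NO.
Since the bound 25/24 is ≥ 1, the union bound is uninformative here; it does NOT by itself certify existence.

25·p = 25/24 ≈ 1.0416667; existence NOT certified by the union bound.


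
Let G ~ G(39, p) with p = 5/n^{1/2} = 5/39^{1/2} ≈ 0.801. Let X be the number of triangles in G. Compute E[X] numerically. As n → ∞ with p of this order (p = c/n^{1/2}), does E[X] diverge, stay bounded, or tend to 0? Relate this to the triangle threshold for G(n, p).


Number of potential triangles: C(39, 3) = 9139.
Each occurs with probability p³ ≈ (0.801)³ ≈ 5.13231e-01.
By linearity: E[X] = C(39, 3)·p³ ≈ 9139 · 5.13231e-01 ≈ 4690.421.
Since α = 1/2 < 1, p = c/n^{1/2} ≫ 1/n is above the triangle threshold p ~ 1/n. Asymptotically E[X] ~ (c³/6)·n^{3(1−α)} = (5³/6)·n^{1.5} → ∞; triangles are abundant w.h.p.

E[X] ≈ 4690.421; in regime p = Θ(1/n^{1/2}) E[X] diverges (above the triangle threshold p ~ 1/n).


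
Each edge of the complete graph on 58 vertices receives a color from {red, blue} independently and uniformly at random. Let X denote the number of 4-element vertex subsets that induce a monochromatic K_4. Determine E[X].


Let X = Σ_S X_S over the C(58, 4) = 424270 subsets S of size 4, where X_S = 1 if the K_4 on S is monochromatic.
For a fixed S, the K_4 on S has C(4, 2) = 6 edges. P[all 6 edges red] = (1/2)^6, and likewise for blue, so P[monochromatic] = 2·(1/2)^6 = 2^{1 − 6} = 1/32.
Summing: E[X] = C(58, 4) · 2^{1 − 6} = 424270 · 1/32 = 212135/16.
Numerically: E[X] ≈ 13258.437500.

E[X] = C(58,4)·2^(1−C(4,2)) = 212135/16 ≈ 13258.437500.


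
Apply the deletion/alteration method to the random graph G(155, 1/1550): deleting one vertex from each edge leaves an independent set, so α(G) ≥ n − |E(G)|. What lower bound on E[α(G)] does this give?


E[|E(G)|] = C(155, 2)·p = 11935 · (1/1550) = 77/10.
E[α(G)] ≥ n − E[|E(G)|] = 155 − 77/10 = 1473/10.
Numerically: ≈ 147.3000.
(This is only a lower bound; the true E[α(G)] may be larger.)

E[α(G)] ≥ 1473/10 ≈ 147.3000.


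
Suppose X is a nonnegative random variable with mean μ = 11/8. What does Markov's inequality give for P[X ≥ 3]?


μ = E[X] = 11/8, a = 3.
Markov: P[X ≥ 3] ≤ μ/a = (11/8)/3 = 11/24.
Numerically: ≈ 0.45833.
(Since a = 3 > μ = 1.37500, the bound 11/24 is < 1 and informative.)

P[X ≥ 3] ≤ 11/24 ≈ 0.45833.


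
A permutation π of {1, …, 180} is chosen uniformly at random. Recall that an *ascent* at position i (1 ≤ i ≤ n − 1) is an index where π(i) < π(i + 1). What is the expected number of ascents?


Write X = Σ X_I over i = 1, …, 179, with X_I the indicator of one ascent.
There are 179 indicators.
For each fixed i, the pair (π(i), π(i+1)) is a uniformly random ordered pair of distinct values from {1, …, 180}; by symmetry P[π(i) < π(i+1)] = 1/2.
By linearity: E[X] = 179 · (1/2) = (180 − 1) · (1/2) = 179/2 ≈ 89.500000.

E[X] = 179/2 = 89.500000.


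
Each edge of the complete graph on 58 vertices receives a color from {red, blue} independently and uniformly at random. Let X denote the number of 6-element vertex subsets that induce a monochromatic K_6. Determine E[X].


Let X = Σ_S X_S over the C(58, 6) = 40475358 subsets S of size 6, where X_S = 1 if the K_6 on S is monochromatic.
For a fixed S, the K_6 on S has C(6, 2) = 15 edges. P[all 15 edges red] = (1/2)^15, and likewise for blue, so P[monochromatic] = 2·(1/2)^15 = 2^{1 − 15} = 1/16384.
Summing: E[X] = C(58, 6) · 2^{1 − 15} = 40475358 · 1/16384 = 20237679/8192.
Numerically: E[X] ≈ 2470.420.

E[X] = C(58,6)·2^(1−C(6,2)) = 20237679/8192 ≈ 2470.420.


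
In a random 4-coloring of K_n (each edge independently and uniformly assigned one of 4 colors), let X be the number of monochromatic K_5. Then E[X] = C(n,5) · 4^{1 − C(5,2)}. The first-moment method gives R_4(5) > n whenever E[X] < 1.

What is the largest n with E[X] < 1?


We need C(n, 5) · 4^{1 − 10} < 1, i.e. C(n, 5) < 4^{10 − 1} = 262144.
Check values of n near the boundary:
  n = 29: C(29, 5) = 118755; 118755 < 262144? YES
  n = 30: C(30, 5) = 142506; 142506 < 262144? YES
  n = 31: C(31, 5) = 169911; 169911 < 262144? YES
  n = 32: C(32, 5) = 201376; 201376 < 262144? YES
  n = 33: C(33, 5) = 237336; 237336 < 262144? YES
  n = 34: C(34, 5) = 278256; 278256 < 262144? NO
  n = 35: C(35, 5) = 324632; 324632 < 262144? NO
The largest n with C(n, 5) < 262144 is n = 33 (where E[X] = 29667/32768 ≈ 0.9053650). Hence R_4(5) > 33, i.e. R_4(5) ≥ 34.

Largest n = 33; hence R_4(5) > 33.


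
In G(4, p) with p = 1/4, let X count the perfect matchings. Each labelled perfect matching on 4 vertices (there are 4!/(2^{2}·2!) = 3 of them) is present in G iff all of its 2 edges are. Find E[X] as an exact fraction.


K_4 has 4!/(2^{2}·2!) = 3 labelled perfect matchings.
For each such perfect matching H, let X_H = 1 if all 2 edges of H are present in G. Then P[X_H = 1] = p^{2} = (1/4)^{2} = 1/16.
By linearity: E[X] = Σ_H E[X_H] = 3 · p^{2} = 3 · 1/16 = 3/16.
Numerically: E[X] ≈ 0.1875.

E[X] = 3 · (1/4)^{2} = 3/16 ≈ 0.1875.


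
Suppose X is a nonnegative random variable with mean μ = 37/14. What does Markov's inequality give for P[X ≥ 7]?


μ = E[X] = 37/14, a = 7.
Markov: P[X ≥ 7] ≤ μ/a = (37/14)/7 = 37/98.
Numerically: ≈ 0.3776.
(Since a = 7 > μ = 2.6429, the bound 37/98 is < 1 and informative.)

P[X ≥ 7] ≤ 37/98 ≈ 0.3776.


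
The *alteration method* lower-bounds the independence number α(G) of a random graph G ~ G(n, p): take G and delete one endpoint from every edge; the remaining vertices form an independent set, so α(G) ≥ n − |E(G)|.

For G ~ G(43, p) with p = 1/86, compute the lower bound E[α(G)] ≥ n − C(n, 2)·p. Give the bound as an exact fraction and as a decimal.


E[|E(G)|] = C(43, 2)·p = 903 · (1/86) = 21/2.
E[α(G)] ≥ n − E[|E(G)|] = 43 − 21/2 = 65/2.
Numerically: ≈ 32.500000.
(This is only a lower bound; the true E[α(G)] may be larger.)

E[α(G)] ≥ 65/2 ≈ 32.500000.


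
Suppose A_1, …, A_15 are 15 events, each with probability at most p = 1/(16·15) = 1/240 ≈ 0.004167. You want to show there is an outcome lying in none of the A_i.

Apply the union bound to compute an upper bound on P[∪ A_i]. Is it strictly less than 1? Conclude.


Union bound: P[∪_{i=1}^{15} A_i] ≤ Σ_i P[A_i] ≤ 15·p = 15·(1/240) = 1/16.
Numerically: 1/16 ≈ 0.062500.
Is 1/16 < 1? YES.
Since P[∪ A_i] ≤ 1/16 < 1, the complement has P[∩ A_i^c] ≥ 1 − 1/16 = 15/16 > 0, so some outcome avoids every A_i.

15·p = 1/16 ≈ 0.062500; existence CERTIFIED by the union bound.


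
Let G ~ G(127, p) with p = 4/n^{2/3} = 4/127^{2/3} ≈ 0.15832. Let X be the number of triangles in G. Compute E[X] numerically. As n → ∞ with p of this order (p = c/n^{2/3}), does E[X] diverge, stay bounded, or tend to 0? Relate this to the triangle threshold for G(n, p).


Number of potential triangles: C(127, 3) = 333375.
Each occurs with probability p³ ≈ (0.15832)³ ≈ 3.9680079e-03.
By linearity: E[X] = C(127, 3)·p³ ≈ 333375 · 3.9680079e-03 ≈ 1322.83465.
Since α = 2/3 < 1, p = c/n^{2/3} ≫ 1/n is above the triangle threshold p ~ 1/n. Asymptotically E[X] ~ (c³/6)·n^{3(1−α)} = (4³/6)·n^{1} → ∞; triangles are abundant w.h.p.

E[X] ≈ 1322.83465; in regime p = Θ(1/n^{2/3}) E[X] diverges (above the triangle threshold p ~ 1/n).


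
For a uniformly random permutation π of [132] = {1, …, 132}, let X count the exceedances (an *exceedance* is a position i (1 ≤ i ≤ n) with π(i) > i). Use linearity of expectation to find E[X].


Write X = Σ_{i=1}^{132} X_i, where X_i = 1_{π(i) > i}.
For each fixed i, π(i) is uniform over {1, …, 132} (marginal of a uniform permutation), so P[π(i) > i] = (n − i)/n. Summing: Σ_{i=1}^{132} (n − i)/n = (0 + 1 + … + 131)/132 = 132(132 − 1)/(2·132) = (132 − 1)/2.
Hence E[X] = Σ_{i=1}^{132} (132 − i)/132 = 131/2 ≈ 65.5000.

E[X] = 131/2 = 65.5000.


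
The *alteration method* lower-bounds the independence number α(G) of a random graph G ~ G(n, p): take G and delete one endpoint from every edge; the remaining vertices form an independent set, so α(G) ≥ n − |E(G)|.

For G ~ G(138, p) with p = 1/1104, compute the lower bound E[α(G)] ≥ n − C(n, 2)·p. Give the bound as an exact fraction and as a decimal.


E[|E(G)|] = C(138, 2)·p = 9453 · (1/1104) = 137/16.
E[α(G)] ≥ n − E[|E(G)|] = 138 − 137/16 = 2071/16.
Numerically: ≈ 129.438.
(This is only a lower bound; the true E[α(G)] may be larger.)

E[α(G)] ≥ 2071/16 ≈ 129.438.


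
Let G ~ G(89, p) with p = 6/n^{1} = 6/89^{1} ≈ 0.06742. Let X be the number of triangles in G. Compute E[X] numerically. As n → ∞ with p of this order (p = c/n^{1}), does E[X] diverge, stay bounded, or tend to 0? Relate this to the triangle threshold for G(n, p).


Number of potential triangles: C(89, 3) = 113564.
Each occurs with probability p³ ≈ (0.06742)³ ≈ 3.063965e-04.
By linearity: E[X] = C(89, 3)·p³ ≈ 113564 · 3.063965e-04 ≈ 34.7956.
Here α = 1, so p = 6/n is exactly at the triangle threshold p ~ 1/n. Asymptotically E[X] → c³/6 = 6³/6 = 36 ≈ 36.0000, a bounded constant. In this regime the triangle count is asymptotically Poisson(c³/6).

E[X] ≈ 34.7956; in regime p = Θ(1/n^{1}) E[X] stays bounded (at the triangle threshold p ~ 1/n).


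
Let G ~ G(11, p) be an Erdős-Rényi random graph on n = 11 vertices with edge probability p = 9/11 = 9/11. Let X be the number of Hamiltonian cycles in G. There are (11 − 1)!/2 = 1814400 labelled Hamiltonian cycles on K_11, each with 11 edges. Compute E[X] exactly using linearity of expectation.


K_11 has (11 − 1)!/2 = 1814400 labelled Hamiltonian cycles.
For each such Hamiltonian cycle H, let X_H = 1 if all 11 edges of H are present in G. Then P[X_H = 1] = p^{11} = (9/11)^{11} = 31381059609/285311670611.
By linearity of expectation: E[X] = Σ_H E[X_H] = 1814400 · p^{11} = 1814400 · 31381059609/285311670611 = 56937794554569600/285311670611.
Numerically: E[X] ≈ 1.996e+05.

E[X] = 1814400 · (9/11)^{11} = 56937794554569600/285311670611 ≈ 1.996e+05.


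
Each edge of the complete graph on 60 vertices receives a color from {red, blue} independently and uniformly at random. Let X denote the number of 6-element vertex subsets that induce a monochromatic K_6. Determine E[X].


Let X = Σ_S X_S over the C(60, 6) = 50063860 subsets S of size 6, where X_S = 1 if the K_6 on S is monochromatic.
For a fixed S, the K_6 on S has C(6, 2) = 15 edges. P[all 15 edges red] = (1/2)^15, and likewise for blue, so P[monochromatic] = 2·(1/2)^15 = 2^{1 − 15} = 1/16384.
By linearity: E[X] = C(60, 6) · 2^{1 − 15} = 50063860 · 1/16384 = 12515965/4096.
Numerically: E[X] ≈ 3055.6555.

E[X] = C(60,6)·2^(1−C(6,2)) = 12515965/4096 ≈ 3055.6555.


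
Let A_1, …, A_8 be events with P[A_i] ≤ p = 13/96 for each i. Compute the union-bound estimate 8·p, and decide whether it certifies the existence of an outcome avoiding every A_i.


Union bound: P[∪_{i=1}^{8} A_i] ≤ Σ_i P[A_i] ≤ 8·p = 8·(13/96) = 13/12.
Numerically: 13/12 ≈ 1.0833333.
Is 13/12 < 1? NO.
Since the bound 13/12 is ≥ 1, the union bound is uninformative here; it does NOT by itself certify existence.

8·p = 13/12 ≈ 1.0833333; existence NOT certified by the union bound.


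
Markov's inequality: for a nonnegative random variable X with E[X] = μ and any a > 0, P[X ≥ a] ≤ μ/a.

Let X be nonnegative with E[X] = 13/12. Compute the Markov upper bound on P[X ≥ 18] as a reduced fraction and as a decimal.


μ = E[X] = 13/12, a = 18.
Markov: P[X ≥ 18] ≤ μ/a = (13/12)/18 = 13/216.
Numerically: ≈ 0.06019.
(Since a = 18 > μ = 1.08333, the bound 13/216 is < 1 and informative.)

P[X ≥ 18] ≤ 13/216 ≈ 0.06019.


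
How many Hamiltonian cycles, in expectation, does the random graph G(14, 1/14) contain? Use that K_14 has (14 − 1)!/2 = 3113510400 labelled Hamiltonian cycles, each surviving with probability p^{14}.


K_14 has (14 − 1)!/2 = 3113510400 labelled Hamiltonian cycles.
For each such Hamiltonian cycle H, let X_H = 1 if all 14 edges of H are present in G. Then P[X_H = 1] = p^{14} = (1/14)^{14} = 1/11112006825558016.
By linearity of expectation: E[X] = Σ_H E[X_H] = 3113510400 · p^{14} = 3113510400 · 1/11112006825558016 = 868725/3100448333024.
Numerically: E[X] ≈ 2.8e-07.

E[X] = 3113510400 · (1/14)^{14} = 868725/3100448333024 ≈ 2.8e-07.


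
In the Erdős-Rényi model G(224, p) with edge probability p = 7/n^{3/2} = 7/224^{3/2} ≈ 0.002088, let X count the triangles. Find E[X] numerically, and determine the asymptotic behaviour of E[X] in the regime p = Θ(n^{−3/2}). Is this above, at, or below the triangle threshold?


Number of potential triangles: C(224, 3) = 1848224.
Each occurs with probability p³ ≈ (0.002088)³ ≈ 9.1028636e-09.
By linearity: E[X] = C(224, 3)·p³ ≈ 1848224 · 9.1028636e-09 ≈ 0.01682.
Since α = 3/2 > 1, p = c/n^{3/2} = o(1/n) is below the triangle threshold p ~ 1/n. Asymptotically E[X] ~ (c³/6)·n^{3(1−α)} = (7³/6)·n^{-1.5} → 0, so by Markov's inequality G has no triangles w.h.p.

E[X] ≈ 0.01682; in regime p = Θ(1/n^{3/2}) E[X] tends to 0 (below the triangle threshold p ~ 1/n).


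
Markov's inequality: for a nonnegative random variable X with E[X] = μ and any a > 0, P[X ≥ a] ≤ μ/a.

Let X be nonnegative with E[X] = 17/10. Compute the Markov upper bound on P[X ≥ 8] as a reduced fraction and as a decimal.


μ = E[X] = 17/10, a = 8.
Markov: P[X ≥ 8] ≤ μ/a = (17/10)/8 = 17/80.
Numerically: ≈ 0.21250.
(Since a = 8 > μ = 1.70000, the bound 17/80 is < 1 and informative.)

P[X ≥ 8] ≤ 17/80 ≈ 0.21250.


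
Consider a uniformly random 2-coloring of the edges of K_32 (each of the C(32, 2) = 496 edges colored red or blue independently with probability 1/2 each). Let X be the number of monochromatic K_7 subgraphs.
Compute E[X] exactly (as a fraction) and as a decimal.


Let X = Σ_S X_S over the C(32, 7) = 3365856 subsets S of size 7, where X_S = 1 if the K_7 on S is monochromatic.
For a fixed S, the K_7 on S has C(7, 2) = 21 edges. P[all 21 edges red] = (1/2)^21, and likewise for blue, so P[monochromatic] = 2·(1/2)^21 = 2^{1 − 21} = 1/1048576.
By linearity: E[X] = C(32, 7) · 2^{1 − 21} = 3365856 · 1/1048576 = 105183/32768.
Numerically: E[X] ≈ 3.210.

E[X] = C(32,7)·2^(1−C(7,2)) = 105183/32768 ≈ 3.210.


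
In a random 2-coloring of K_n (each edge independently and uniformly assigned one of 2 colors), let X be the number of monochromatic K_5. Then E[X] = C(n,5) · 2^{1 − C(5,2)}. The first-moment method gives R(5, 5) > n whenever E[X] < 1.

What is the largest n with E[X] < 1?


We need C(n, 5) · 2^{1 − 10} < 1, i.e. C(n, 5) < 2^{10 − 1} = 512.
Check values of n near the boundary:
  n = 7: C(7, 5) = 21; 21 < 512? YES
  n = 8: C(8, 5) = 56; 56 < 512? YES
  n = 9: C(9, 5) = 126; 126 < 512? YES
  n = 10: C(10, 5) = 252; 252 < 512? YES
  n = 11: C(11, 5) = 462; 462 < 512? YES
  n = 12: C(12, 5) = 792; 792 < 512? NO
  n = 13: C(13, 5) = 1287; 1287 < 512? NO
The largest n with C(n, 5) < 512 is n = 11 (where E[X] = 231/256 ≈ 0.9023). Hence R(5, 5) > 11, i.e. R(5, 5) ≥ 12.

Largest n = 11; hence R(5, 5) > 11.


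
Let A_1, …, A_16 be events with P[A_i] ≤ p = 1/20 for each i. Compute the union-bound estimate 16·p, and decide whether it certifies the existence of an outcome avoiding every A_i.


Union bound: P[∪_{i=1}^{16} A_i] ≤ Σ_i P[A_i] ≤ 16·p = 16·(1/20) = 4/5.
Numerically: 4/5 ≈ 0.80000.
Is 4/5 < 1? YES.
Since P[∪ A_i] ≤ 4/5 < 1, the complement has P[∩ A_i^c] ≥ 1 − 4/5 = 1/5 > 0, so some outcome avoids every A_i.

16·p = 4/5 ≈ 0.80000; existence CERTIFIED by the union bound.


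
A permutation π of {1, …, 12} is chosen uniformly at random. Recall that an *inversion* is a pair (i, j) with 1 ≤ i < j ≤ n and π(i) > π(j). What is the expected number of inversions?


Write X = Σ X_I over the C(12, 2) = 66 pairs i < j, with X_I the indicator of one inversion.
There are 66 indicators.
For each fixed pair i < j, the values π(i) and π(j) are two distinct elements of {1, …, 12} in uniformly random order; by symmetry P[π(i) > π(j)] = 1/2.
By linearity: E[X] = 66 · (1/2) = C(12, 2) · (1/2) = 66/2 = 33 ≈ 33.0000.

E[X] = 33 = 33.0000.


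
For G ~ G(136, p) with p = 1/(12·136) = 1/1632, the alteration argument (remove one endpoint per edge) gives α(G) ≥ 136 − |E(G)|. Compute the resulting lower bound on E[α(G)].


E[|E(G)|] = C(136, 2)·p = 9180 · (1/1632) = 45/8.
E[α(G)] ≥ n − E[|E(G)|] = 136 − 45/8 = 1043/8.
Numerically: ≈ 130.375000.
(This is only a lower bound; the true E[α(G)] may be larger.)

E[α(G)] ≥ 1043/8 ≈ 130.375000.


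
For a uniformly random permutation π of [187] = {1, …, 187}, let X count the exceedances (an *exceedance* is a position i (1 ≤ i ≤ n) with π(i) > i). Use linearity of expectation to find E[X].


Write X = Σ_{i=1}^{187} X_i, where X_i = 1_{π(i) > i}.
For each fixed i, π(i) is uniform over {1, …, 187} (marginal of a uniform permutation), so P[π(i) > i] = (n − i)/n. Summing: Σ_{i=1}^{187} (n − i)/n = (0 + 1 + … + 186)/187 = 187(187 − 1)/(2·187) = (187 − 1)/2.
Hence E[X] = Σ_{i=1}^{187} (187 − i)/187 = 93 ≈ 93.000.

E[X] = 93 = 93.000.


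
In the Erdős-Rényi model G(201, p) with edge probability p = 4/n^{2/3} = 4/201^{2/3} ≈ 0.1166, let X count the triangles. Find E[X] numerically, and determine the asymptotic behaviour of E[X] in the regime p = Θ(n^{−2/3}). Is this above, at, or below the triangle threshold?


Number of potential triangles: C(201, 3) = 1333300.
Each occurs with probability p³ ≈ (0.1166)³ ≈ 1.584119e-03.
By linearity: E[X] = C(201, 3)·p³ ≈ 1333300 · 1.584119e-03 ≈ 2112.1061.
Since α = 2/3 < 1, p = c/n^{2/3} ≫ 1/n is above the triangle threshold p ~ 1/n. Asymptotically E[X] ~ (c³/6)·n^{3(1−α)} = (4³/6)·n^{1} → ∞; triangles are abundant w.h.p.

E[X] ≈ 2112.1061; in regime p = Θ(1/n^{2/3}) E[X] diverges (above the triangle threshold p ~ 1/n).


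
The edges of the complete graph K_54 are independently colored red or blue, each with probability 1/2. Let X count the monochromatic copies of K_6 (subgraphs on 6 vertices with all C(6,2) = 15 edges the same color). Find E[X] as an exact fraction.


Let X = Σ_S X_S over the C(54, 6) = 25827165 subsets S of size 6, where X_S = 1 if the K_6 on S is monochromatic.
For a fixed S, the K_6 on S has C(6, 2) = 15 edges. P[all 15 edges red] = (1/2)^15, and likewise for blue, so P[monochromatic] = 2·(1/2)^15 = 2^{1 − 15} = 1/16384.
Summing: E[X] = C(54, 6) · 2^{1 − 15} = 25827165 · 1/16384 = 25827165/16384.
Numerically: E[X] ≈ 1576.365.

E[X] = C(54,6)·2^(1−C(6,2)) = 25827165/16384 ≈ 1576.365.


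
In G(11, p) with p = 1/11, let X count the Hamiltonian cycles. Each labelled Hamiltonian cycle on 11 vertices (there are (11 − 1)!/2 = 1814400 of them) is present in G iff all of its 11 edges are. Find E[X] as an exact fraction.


K_11 has (11 − 1)!/2 = 1814400 labelled Hamiltonian cycles.
For each such Hamiltonian cycle H, let X_H = 1 if all 11 edges of H are present in G. Then P[X_H = 1] = p^{11} = (1/11)^{11} = 1/285311670611.
By linearity: E[X] = Σ_H E[X_H] = 1814400 · p^{11} = 1814400 · 1/285311670611 = 1814400/285311670611.
Numerically: E[X] ≈ 6.359e-06.

E[X] = 1814400 · (1/11)^{11} = 1814400/285311670611 ≈ 6.359e-06.


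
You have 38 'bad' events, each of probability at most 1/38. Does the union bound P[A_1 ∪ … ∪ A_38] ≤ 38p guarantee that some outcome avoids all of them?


Union bound: P[∪_{i=1}^{38} A_i] ≤ Σ_i P[A_i] ≤ 38·p = 38·(1/38) = 1.
Numerically: 1 ≈ 1.00000.
Is 1 < 1? NO.
Since the bound 1 is ≥ 1, the union bound is uninformative here; it does NOT by itself certify existence.

38·p = 1 ≈ 1.00000; existence NOT certified by the union bound.


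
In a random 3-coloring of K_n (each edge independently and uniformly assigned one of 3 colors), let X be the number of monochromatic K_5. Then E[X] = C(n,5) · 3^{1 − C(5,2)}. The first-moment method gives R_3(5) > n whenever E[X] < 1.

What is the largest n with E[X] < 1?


We need C(n, 5) · 3^{1 − 10} < 1, i.e. C(n, 5) < 3^{10 − 1} = 19683.
Check values of n near the boundary:
  n = 19: C(19, 5) = 11628; 11628 < 19683? YES
  n = 20: C(20, 5) = 15504; 15504 < 19683? YES
  n = 21: C(21, 5) = 20349; 20349 < 19683? NO
  n = 22: C(22, 5) = 26334; 26334 < 19683? NO
  n = 23: C(23, 5) = 33649; 33649 < 19683? NO
The largest n with C(n, 5) < 19683 is n = 20 (where E[X] = 5168/6561 ≈ 0.7876848). Hence R_3(5) > 20, i.e. R_3(5) ≥ 21.

Largest n = 20; hence R_3(5) > 20.


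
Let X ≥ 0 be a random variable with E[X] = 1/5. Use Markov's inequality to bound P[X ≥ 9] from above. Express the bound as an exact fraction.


μ = E[X] = 1/5, a = 9.
Markov: P[X ≥ 9] ≤ μ/a = (1/5)/9 = 1/45.
Numerically: ≈ 0.0222.
(Since a = 9 > μ = 0.2000, the bound 1/45 is < 1 and informative.)

P[X ≥ 9] ≤ 1/45 ≈ 0.0222.


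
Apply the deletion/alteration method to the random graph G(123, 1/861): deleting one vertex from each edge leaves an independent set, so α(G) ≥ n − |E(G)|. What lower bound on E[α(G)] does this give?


E[|E(G)|] = C(123, 2)·p = 7503 · (1/861) = 61/7.
E[α(G)] ≥ n − E[|E(G)|] = 123 − 61/7 = 800/7.
Numerically: ≈ 114.286.
(This is only a lower bound; the true E[α(G)] may be larger.)

E[α(G)] ≥ 800/7 ≈ 114.286.


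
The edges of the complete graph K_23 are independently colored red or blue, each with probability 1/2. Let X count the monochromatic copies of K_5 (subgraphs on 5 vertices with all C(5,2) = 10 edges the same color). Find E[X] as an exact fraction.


Let X = Σ_S X_S over the C(23, 5) = 33649 subsets S of size 5, where X_S = 1 if the K_5 on S is monochromatic.
For a fixed S, the K_5 on S has C(5, 2) = 10 edges. P[all 10 edges red] = (1/2)^10, and likewise for blue, so P[monochromatic] = 2·(1/2)^10 = 2^{1 − 10} = 1/512.
By linearity: E[X] = C(23, 5) · 2^{1 − 10} = 33649 · 1/512 = 33649/512.
Numerically: E[X] ≈ 65.721.

E[X] = C(23,5)·2^(1−C(5,2)) = 33649/512 ≈ 65.721.


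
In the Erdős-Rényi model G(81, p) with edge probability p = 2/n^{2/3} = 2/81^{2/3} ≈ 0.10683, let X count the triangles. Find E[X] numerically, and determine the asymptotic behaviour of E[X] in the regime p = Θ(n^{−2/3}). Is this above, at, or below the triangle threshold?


Number of potential triangles: C(81, 3) = 85320.
Each occurs with probability p³ ≈ (0.10683)³ ≈ 1.2193263e-03.
By linearity: E[X] = C(81, 3)·p³ ≈ 85320 · 1.2193263e-03 ≈ 104.03292.
Since α = 2/3 < 1, p = c/n^{2/3} ≫ 1/n is above the triangle threshold p ~ 1/n. Asymptotically E[X] ~ (c³/6)·n^{3(1−α)} = (2³/6)·n^{1} → ∞; triangles are abundant w.h.p.

E[X] ≈ 104.03292; in regime p = Θ(1/n^{2/3}) E[X] diverges (above the triangle threshold p ~ 1/n).


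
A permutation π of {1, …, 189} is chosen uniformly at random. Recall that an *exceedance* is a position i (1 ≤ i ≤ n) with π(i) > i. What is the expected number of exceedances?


Write X = Σ_{i=1}^{189} X_i, where X_i = 1_{π(i) > i}.
For each fixed i, π(i) is uniform over {1, …, 189} (marginal of a uniform permutation), so P[π(i) > i] = (n − i)/n. Summing: Σ_{i=1}^{189} (n − i)/n = (0 + 1 + … + 188)/189 = 189(189 − 1)/(2·189) = (189 − 1)/2.
Hence E[X] = Σ_{i=1}^{189} (189 − i)/189 = 94 ≈ 94.00000.

E[X] = 94 = 94.00000.


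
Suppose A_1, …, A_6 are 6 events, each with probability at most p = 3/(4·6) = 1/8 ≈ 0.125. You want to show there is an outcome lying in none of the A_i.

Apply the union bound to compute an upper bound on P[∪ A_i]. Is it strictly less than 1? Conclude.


Union bound: P[∪_{i=1}^{6} A_i] ≤ Σ_i P[A_i] ≤ 6·p = 6·(1/8) = 3/4.
Numerically: 3/4 ≈ 0.750.
Is 3/4 < 1? YES.
Since P[∪ A_i] ≤ 3/4 < 1, the complement has P[∩ A_i^c] ≥ 1 − 3/4 = 1/4 > 0, so some outcome avoids every A_i.

6·p = 3/4 ≈ 0.750; existence CERTIFIED by the union bound.


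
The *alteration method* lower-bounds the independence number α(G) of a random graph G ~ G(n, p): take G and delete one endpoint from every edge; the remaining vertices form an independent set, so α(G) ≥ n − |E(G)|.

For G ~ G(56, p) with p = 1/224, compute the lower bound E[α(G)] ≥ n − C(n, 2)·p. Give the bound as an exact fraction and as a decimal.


E[|E(G)|] = C(56, 2)·p = 1540 · (1/224) = 55/8.
E[α(G)] ≥ n − E[|E(G)|] = 56 − 55/8 = 393/8.
Numerically: ≈ 49.125000.
(This is only a lower bound; the true E[α(G)] may be larger.)

E[α(G)] ≥ 393/8 ≈ 49.125000.


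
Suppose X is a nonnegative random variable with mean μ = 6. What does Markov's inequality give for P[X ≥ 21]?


μ = E[X] = 6, a = 21.
Markov: P[X ≥ 21] ≤ μ/a = (6)/21 = 2/7.
Numerically: ≈ 0.28571.
(Since a = 21 > μ = 6.00000, the bound 2/7 is < 1 and informative.)

P[X ≥ 21] ≤ 2/7 ≈ 0.28571.


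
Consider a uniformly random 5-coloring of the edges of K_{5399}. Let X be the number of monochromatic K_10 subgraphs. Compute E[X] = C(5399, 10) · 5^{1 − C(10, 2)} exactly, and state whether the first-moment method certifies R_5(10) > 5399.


E[X] = C(5399, 10) · 5^{1 − 45} = 5751065658334180080797359164706 · 5^{−44} = 5751065658334180080797359164706/5684341886080801486968994140625.
As a reduced fraction: E[X] = 5751065658334180080797359164706/5684341886080801486968994140625 ≈ 1.01174.
Is E[X] < 1? NO.
Since E[X] ≥ 1, the first-moment bound is inconclusive at n = 5399; it does NOT by itself certify R_5(10) > 5399.

E[X] = 5751065658334180080797359164706/5684341886080801486968994140625 ≈ 1.01174; E[X] ≥ 1; first-moment method inconclusive here.


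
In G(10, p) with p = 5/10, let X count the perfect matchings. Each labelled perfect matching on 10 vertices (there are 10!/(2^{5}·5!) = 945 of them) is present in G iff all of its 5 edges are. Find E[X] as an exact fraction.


K_10 has 10!/(2^{5}·5!) = 945 labelled perfect matchings.
For each such perfect matching H, let X_H = 1 if all 5 edges of H are present in G. Then P[X_H = 1] = p^{5} = (1/2)^{5} = 1/32.
By linearity of expectation: E[X] = Σ_H E[X_H] = 945 · p^{5} = 945 · 1/32 = 945/32.
Numerically: E[X] ≈ 29.5.

E[X] = 945 · (1/2)^{5} = 945/32 ≈ 29.5.


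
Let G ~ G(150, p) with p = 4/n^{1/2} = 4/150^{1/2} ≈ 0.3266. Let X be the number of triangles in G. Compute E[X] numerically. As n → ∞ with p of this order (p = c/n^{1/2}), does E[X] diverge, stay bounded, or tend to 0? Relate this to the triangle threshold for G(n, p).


Number of potential triangles: C(150, 3) = 551300.
Each occurs with probability p³ ≈ (0.3266)³ ≈ 3.483719e-02.
By linearity: E[X] = C(150, 3)·p³ ≈ 551300 · 3.483719e-02 ≈ 19205.7414.
Since α = 1/2 < 1, p = c/n^{1/2} ≫ 1/n is above the triangle threshold p ~ 1/n. Asymptotically E[X] ~ (c³/6)·n^{3(1−α)} = (4³/6)·n^{1.5} → ∞; triangles are abundant w.h.p.

E[X] ≈ 19205.7414; in regime p = Θ(1/n^{1/2}) E[X] diverges (above the triangle threshold p ~ 1/n).


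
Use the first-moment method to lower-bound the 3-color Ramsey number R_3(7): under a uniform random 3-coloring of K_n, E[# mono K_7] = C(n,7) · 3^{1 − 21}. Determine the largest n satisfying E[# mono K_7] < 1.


We need C(n, 7) · 3^{1 − 21} < 1, i.e. C(n, 7) < 3^{21 − 1} = 3486784401.
Check values of n near the boundary:
  n = 78: C(78, 7) = 2641902120; 2641902120 < 3486784401? YES
  n = 79: C(79, 7) = 2898753715; 2898753715 < 3486784401? YES
  n = 80: C(80, 7) = 3176716400; 3176716400 < 3486784401? YES
  n = 81: C(81, 7) = 3477216600; 3477216600 < 3486784401? YES
  n = 82: C(82, 7) = 3801756816; 3801756816 < 3486784401? NO
  n = 83: C(83, 7) = 4151918628; 4151918628 < 3486784401? NO
The largest n with C(n, 7) < 3486784401 is n = 81 (where E[X] = 42928600/43046721 ≈ 0.9972560). Hence R_3(7) > 81, i.e. R_3(7) ≥ 82.

Largest n = 81; hence R_3(7) > 81.


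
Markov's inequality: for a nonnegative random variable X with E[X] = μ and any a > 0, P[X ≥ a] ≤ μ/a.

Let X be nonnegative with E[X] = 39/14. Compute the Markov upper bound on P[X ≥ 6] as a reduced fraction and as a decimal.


μ = E[X] = 39/14, a = 6.
Markov: P[X ≥ 6] ≤ μ/a = (39/14)/6 = 13/28.
Numerically: ≈ 0.46429.
(Since a = 6 > μ = 2.78571, the bound 13/28 is < 1 and informative.)

P[X ≥ 6] ≤ 13/28 ≈ 0.46429.


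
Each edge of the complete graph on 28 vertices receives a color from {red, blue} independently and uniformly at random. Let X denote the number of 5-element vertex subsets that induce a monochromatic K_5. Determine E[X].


Let X = Σ_S X_S over the C(28, 5) = 98280 subsets S of size 5, where X_S = 1 if the K_5 on S is monochromatic.
For a fixed S, the K_5 on S has C(5, 2) = 10 edges. P[all 10 edges red] = (1/2)^10, and likewise for blue, so P[monochromatic] = 2·(1/2)^10 = 2^{1 − 10} = 1/512.
By linearity: E[X] = C(28, 5) · 2^{1 − 10} = 98280 · 1/512 = 12285/64.
Numerically: E[X] ≈ 191.953125.

E[X] = C(28,5)·2^(1−C(5,2)) = 12285/64 ≈ 191.953125.


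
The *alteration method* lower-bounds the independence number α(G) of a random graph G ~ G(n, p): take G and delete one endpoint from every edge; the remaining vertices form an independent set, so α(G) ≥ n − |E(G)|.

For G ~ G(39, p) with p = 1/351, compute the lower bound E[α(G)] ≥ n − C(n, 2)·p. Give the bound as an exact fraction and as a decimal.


E[|E(G)|] = C(39, 2)·p = 741 · (1/351) = 19/9.
E[α(G)] ≥ n − E[|E(G)|] = 39 − 19/9 = 332/9.
Numerically: ≈ 36.889.
(This is only a lower bound; the true E[α(G)] may be larger.)

E[α(G)] ≥ 332/9 ≈ 36.889.


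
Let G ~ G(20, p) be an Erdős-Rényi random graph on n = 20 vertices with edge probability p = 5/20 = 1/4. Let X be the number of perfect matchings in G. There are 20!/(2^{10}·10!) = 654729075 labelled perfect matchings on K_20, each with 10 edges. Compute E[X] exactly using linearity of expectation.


K_20 has 20!/(2^{10}·10!) = 654729075 labelled perfect matchings.
For each such perfect matching H, let X_H = 1 if all 10 edges of H are present in G. Then P[X_H = 1] = p^{10} = (1/4)^{10} = 1/1048576.
Summing the indicators: E[X] = Σ_H E[X_H] = 654729075 · p^{10} = 654729075 · 1/1048576 = 654729075/1048576.
Numerically: E[X] ≈ 624.

E[X] = 654729075 · (1/4)^{10} = 654729075/1048576 ≈ 624.


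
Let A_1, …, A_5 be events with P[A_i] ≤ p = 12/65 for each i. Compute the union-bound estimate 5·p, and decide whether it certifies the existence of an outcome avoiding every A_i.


Union bound: P[∪_{i=1}^{5} A_i] ≤ Σ_i P[A_i] ≤ 5·p = 5·(12/65) = 12/13.
Numerically: 12/13 ≈ 0.9230769.
Is 12/13 < 1? YES.
Since P[∪ A_i] ≤ 12/13 < 1, the complement has P[∩ A_i^c] ≥ 1 − 12/13 = 1/13 > 0, so some outcome avoids every A_i.

5·p = 12/13 ≈ 0.9230769; existence CERTIFIED by the union bound.


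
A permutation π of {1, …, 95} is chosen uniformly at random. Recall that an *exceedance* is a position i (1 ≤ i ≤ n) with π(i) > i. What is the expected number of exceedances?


Write X = Σ_{i=1}^{95} X_i, where X_i = 1_{π(i) > i}.
For each fixed i, π(i) is uniform over {1, …, 95} (marginal of a uniform permutation), so P[π(i) > i] = (n − i)/n. Summing: Σ_{i=1}^{95} (n − i)/n = (0 + 1 + … + 94)/95 = 95(95 − 1)/(2·95) = (95 − 1)/2.
Hence E[X] = Σ_{i=1}^{95} (95 − i)/95 = 47 ≈ 47.00000.

E[X] = 47 = 47.00000.


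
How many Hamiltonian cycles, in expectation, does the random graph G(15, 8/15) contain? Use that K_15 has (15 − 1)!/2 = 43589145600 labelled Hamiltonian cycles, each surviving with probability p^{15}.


K_15 has (15 − 1)!/2 = 43589145600 labelled Hamiltonian cycles.
For each such Hamiltonian cycle H, let X_H = 1 if all 15 edges of H are present in G. Then P[X_H = 1] = p^{15} = (8/15)^{15} = 35184372088832/437893890380859375.
Summing the indicators: E[X] = Σ_H E[X_H] = 43589145600 · p^{15} = 43589145600 · 35184372088832/437893890380859375 = 252453780711880523776/72081298828125.
Numerically: E[X] ≈ 3.5e+06.

E[X] = 43589145600 · (8/15)^{15} = 252453780711880523776/72081298828125 ≈ 3.5e+06.


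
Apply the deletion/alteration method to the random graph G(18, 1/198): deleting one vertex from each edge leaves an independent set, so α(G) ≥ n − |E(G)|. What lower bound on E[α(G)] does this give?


E[|E(G)|] = C(18, 2)·p = 153 · (1/198) = 17/22.
E[α(G)] ≥ n − E[|E(G)|] = 18 − 17/22 = 379/22.
Numerically: ≈ 17.2273.
(This is only a lower bound; the true E[α(G)] may be larger.)

E[α(G)] ≥ 379/22 ≈ 17.2273.


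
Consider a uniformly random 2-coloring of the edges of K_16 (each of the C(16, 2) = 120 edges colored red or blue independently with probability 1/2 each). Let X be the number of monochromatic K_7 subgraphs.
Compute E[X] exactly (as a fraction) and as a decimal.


Let X = Σ_S X_S over the C(16, 7) = 11440 subsets S of size 7, where X_S = 1 if the K_7 on S is monochromatic.
For a fixed S, the K_7 on S has C(7, 2) = 21 edges. P[all 21 edges red] = (1/2)^21, and likewise for blue, so P[monochromatic] = 2·(1/2)^21 = 2^{1 − 21} = 1/1048576.
By linearity: E[X] = C(16, 7) · 2^{1 − 21} = 11440 · 1/1048576 = 715/65536.
Numerically: E[X] ≈ 0.011.

E[X] = C(16,7)·2^(1−C(7,2)) = 715/65536 ≈ 0.011.


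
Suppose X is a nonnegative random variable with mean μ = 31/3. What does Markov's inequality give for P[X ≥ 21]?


μ = E[X] = 31/3, a = 21.
Markov: P[X ≥ 21] ≤ μ/a = (31/3)/21 = 31/63.
Numerically: ≈ 0.4921.
(Since a = 21 > μ = 10.3333, the bound 31/63 is < 1 and informative.)

P[X ≥ 21] ≤ 31/63 ≈ 0.4921.


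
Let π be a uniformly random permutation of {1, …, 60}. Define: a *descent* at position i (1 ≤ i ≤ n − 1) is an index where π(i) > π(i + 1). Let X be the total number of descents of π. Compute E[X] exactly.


Write X = Σ X_I over i = 1, …, 59, with X_I the indicator of one descent.
There are 59 indicators.
For each fixed i, the pair (π(i), π(i+1)) is a uniformly random ordered pair of distinct values from {1, …, 60}; by symmetry P[π(i) > π(i+1)] = 1/2.
By linearity: E[X] = 59 · (1/2) = (60 − 1) · (1/2) = 59/2 ≈ 29.500000.

E[X] = 59/2 = 29.500000.


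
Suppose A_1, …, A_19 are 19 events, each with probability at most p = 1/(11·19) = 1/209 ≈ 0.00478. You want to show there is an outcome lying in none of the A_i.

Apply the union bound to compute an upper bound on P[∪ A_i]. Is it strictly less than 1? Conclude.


Union bound: P[∪_{i=1}^{19} A_i] ≤ Σ_i P[A_i] ≤ 19·p = 19·(1/209) = 1/11.
Numerically: 1/11 ≈ 0.09091.
Is 1/11 < 1? YES.
Since P[∪ A_i] ≤ 1/11 < 1, the complement has P[∩ A_i^c] ≥ 1 − 1/11 = 10/11 > 0, so some outcome avoids every A_i.

19·p = 1/11 ≈ 0.09091; existence CERTIFIED by the union bound.


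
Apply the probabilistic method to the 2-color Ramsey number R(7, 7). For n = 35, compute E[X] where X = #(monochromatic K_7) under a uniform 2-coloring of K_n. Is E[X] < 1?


E[X] = C(35, 7) · 2^{1 − 21} = 6724520 · 2^{−20} = 6724520/1048576.
As a reduced fraction: E[X] = 840565/131072 ≈ 6.413002.
Is E[X] < 1? NO.
Since E[X] ≥ 1, the first-moment bound is inconclusive at n = 35; it does NOT by itself certify R(7, 7) > 35.

E[X] = 840565/131072 ≈ 6.413002; E[X] ≥ 1; first-moment method inconclusive here.


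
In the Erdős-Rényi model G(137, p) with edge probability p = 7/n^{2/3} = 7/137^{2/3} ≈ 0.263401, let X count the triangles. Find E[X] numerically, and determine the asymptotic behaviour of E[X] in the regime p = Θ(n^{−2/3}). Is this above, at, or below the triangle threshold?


Number of potential triangles: C(137, 3) = 419220.
Each occurs with probability p³ ≈ (0.263401)³ ≈ 1.82748149e-02.
By linearity: E[X] = C(137, 3)·p³ ≈ 419220 · 1.82748149e-02 ≈ 7661.167883.
Since α = 2/3 < 1, p = c/n^{2/3} ≫ 1/n is above the triangle threshold p ~ 1/n. Asymptotically E[X] ~ (c³/6)·n^{3(1−α)} = (7³/6)·n^{1} → ∞; triangles are abundant w.h.p.

E[X] ≈ 7661.167883; in regime p = Θ(1/n^{2/3}) E[X] diverges (above the triangle threshold p ~ 1/n).


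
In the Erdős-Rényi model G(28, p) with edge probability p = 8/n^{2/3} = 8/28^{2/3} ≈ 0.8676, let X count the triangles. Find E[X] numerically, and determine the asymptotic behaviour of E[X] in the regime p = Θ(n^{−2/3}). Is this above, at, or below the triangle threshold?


Number of potential triangles: C(28, 3) = 3276.
Each occurs with probability p³ ≈ (0.8676)³ ≈ 6.5306122e-01.
By linearity: E[X] = C(28, 3)·p³ ≈ 3276 · 6.5306122e-01 ≈ 2139.42857.
Since α = 2/3 < 1, p = c/n^{2/3} ≫ 1/n is above the triangle threshold p ~ 1/n. Asymptotically E[X] ~ (c³/6)·n^{3(1−α)} = (8³/6)·n^{1} → ∞; triangles are abundant w.h.p.

E[X] ≈ 2139.42857; in regime p = Θ(1/n^{2/3}) E[X] diverges (above the triangle threshold p ~ 1/n).


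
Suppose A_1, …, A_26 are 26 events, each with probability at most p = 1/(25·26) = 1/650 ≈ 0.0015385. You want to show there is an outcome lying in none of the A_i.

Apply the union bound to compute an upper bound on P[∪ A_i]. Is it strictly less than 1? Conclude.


Union bound: P[∪_{i=1}^{26} A_i] ≤ Σ_i P[A_i] ≤ 26·p = 26·(1/650) = 1/25.
Numerically: 1/25 ≈ 0.0400000.
Is 1/25 < 1? YES.
Since P[∪ A_i] ≤ 1/25 < 1, the complement has P[∩ A_i^c] ≥ 1 − 1/25 = 24/25 > 0, so some outcome avoids every A_i.

26·p = 1/25 ≈ 0.0400000; existence CERTIFIED by the union bound.


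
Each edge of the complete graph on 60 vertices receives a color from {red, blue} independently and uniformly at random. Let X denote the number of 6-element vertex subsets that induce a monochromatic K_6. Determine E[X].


Let X = Σ_S X_S over the C(60, 6) = 50063860 subsets S of size 6, where X_S = 1 if the K_6 on S is monochromatic.
For a fixed S, the K_6 on S has C(6, 2) = 15 edges. P[all 15 edges red] = (1/2)^15, and likewise for blue, so P[monochromatic] = 2·(1/2)^15 = 2^{1 − 15} = 1/16384.
Summing: E[X] = C(60, 6) · 2^{1 − 15} = 50063860 · 1/16384 = 12515965/4096.
Numerically: E[X] ≈ 3055.65552.

E[X] = C(60,6)·2^(1−C(6,2)) = 12515965/4096 ≈ 3055.65552.
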